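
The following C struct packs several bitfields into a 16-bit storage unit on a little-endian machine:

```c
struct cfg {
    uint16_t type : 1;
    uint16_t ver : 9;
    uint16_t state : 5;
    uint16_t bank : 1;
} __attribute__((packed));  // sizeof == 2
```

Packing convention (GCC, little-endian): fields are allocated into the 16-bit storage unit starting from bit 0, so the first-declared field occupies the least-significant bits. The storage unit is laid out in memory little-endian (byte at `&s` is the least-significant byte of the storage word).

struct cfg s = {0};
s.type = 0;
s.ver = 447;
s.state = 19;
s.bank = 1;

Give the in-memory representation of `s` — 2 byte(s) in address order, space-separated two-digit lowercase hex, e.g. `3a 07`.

7e cf

type:1 = 0 → 0x0 << 0 → word 0x0000
ver:9 = 447 → 0x1bf << 1 → word 0x037e
state:5 = 19 → 0x13 << 10 → word 0x4f7e
bank:1 = 1 → 0x1 << 15 → word 0xcf7e
word = 0xcf7e → little-endian bytes:
  [0]=0x7e  [1]=0xcf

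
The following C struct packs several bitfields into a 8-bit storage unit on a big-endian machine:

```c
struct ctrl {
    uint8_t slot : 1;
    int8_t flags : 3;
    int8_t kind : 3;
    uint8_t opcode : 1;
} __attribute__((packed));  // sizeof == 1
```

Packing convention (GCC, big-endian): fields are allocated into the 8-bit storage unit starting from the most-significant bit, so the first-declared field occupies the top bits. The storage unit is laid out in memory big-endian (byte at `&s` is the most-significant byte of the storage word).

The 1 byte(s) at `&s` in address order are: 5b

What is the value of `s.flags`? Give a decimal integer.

[0]=0x5b (big-endian) → word 0x5b
slot [7+:1] = (word>>7) & 0x1 = 0
flags [4+:3] = (word>>4) & 0x7 = 5  ←
kind [1+:3] = (word>>1) & 0x7 = 5
opcode [0+:1] = (word>>0) & 0x1 = 1
flags signed 3b, MSB=1: 5 - 8 = -3

-3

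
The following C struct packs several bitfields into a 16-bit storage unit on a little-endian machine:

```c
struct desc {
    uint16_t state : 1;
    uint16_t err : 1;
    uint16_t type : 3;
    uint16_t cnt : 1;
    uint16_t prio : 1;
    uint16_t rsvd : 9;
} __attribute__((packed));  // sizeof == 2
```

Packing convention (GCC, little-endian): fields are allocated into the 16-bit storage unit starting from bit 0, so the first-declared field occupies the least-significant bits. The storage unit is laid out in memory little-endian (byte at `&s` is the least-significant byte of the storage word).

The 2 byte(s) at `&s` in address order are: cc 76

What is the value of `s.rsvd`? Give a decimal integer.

237

[0]=0xcc [1]=0x76 (little-endian) → word 0x76cc
state:1 @ bit 0 → (0x76cc>>0)&0x1 = 0x0
err:1 @ bit 1 → (0x76cc>>1)&0x1 = 0x0
type:3 @ bit 2 → (0x76cc>>2)&0x7 = 0x3
cnt:1 @ bit 5 → (0x76cc>>5)&0x1 = 0x0
prio:1 @ bit 6 → (0x76cc>>6)&0x1 = 0x1
rsvd:9 @ bit 7 → (0x76cc>>7)&0x1ff = 0xed  ←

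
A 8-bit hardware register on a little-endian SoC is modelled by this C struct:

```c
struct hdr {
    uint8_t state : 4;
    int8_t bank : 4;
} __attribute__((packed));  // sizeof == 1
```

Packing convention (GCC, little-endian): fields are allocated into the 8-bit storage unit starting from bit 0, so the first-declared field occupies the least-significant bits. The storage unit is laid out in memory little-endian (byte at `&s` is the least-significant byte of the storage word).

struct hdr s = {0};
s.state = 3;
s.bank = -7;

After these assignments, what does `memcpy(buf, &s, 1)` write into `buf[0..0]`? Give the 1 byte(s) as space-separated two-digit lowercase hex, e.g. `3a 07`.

93

state:4 = 3 → 0x3 << 0 → word 0x03
bank:4 = -7 → 0x9 << 4 → word 0x93
word = 0x93 → little-endian bytes:
  [0]=0x93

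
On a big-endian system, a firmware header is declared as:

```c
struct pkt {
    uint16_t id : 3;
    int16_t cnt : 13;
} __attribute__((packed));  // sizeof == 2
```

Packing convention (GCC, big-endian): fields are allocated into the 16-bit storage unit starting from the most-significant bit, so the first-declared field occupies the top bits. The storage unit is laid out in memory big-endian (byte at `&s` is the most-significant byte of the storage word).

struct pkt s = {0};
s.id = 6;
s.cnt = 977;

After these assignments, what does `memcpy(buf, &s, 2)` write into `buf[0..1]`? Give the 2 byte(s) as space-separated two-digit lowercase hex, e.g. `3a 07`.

id (3b) val=6 bits=0x6 at bit 13: 0xc000
cnt (13b) val=977 bits=0x3d1 at bit 0: 0xc3d1
word = 0xc3d1 → big-endian bytes:
  [0]=0xc3  [1]=0xd1

c3 d1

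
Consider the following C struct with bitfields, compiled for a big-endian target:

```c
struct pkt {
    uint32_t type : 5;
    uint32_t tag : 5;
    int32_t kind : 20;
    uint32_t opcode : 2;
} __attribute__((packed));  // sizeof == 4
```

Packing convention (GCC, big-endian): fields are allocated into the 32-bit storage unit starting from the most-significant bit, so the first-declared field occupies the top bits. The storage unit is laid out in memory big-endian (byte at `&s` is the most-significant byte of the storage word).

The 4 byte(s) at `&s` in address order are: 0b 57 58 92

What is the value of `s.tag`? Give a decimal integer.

[0]=0x0b [1]=0x57 [2]=0x58 [3]=0x92 (big-endian) → word 0x0b575892
type:5 @ bit 27 → (0x0b575892>>27)&0x1f = 0x1
tag:5 @ bit 22 → (0x0b575892>>22)&0x1f = 0xd  ←
kind:20 @ bit 2 → (0x0b575892>>2)&0xfffff = 0x5d624
opcode:2 @ bit 0 → (0x0b575892>>0)&0x3 = 0x2

13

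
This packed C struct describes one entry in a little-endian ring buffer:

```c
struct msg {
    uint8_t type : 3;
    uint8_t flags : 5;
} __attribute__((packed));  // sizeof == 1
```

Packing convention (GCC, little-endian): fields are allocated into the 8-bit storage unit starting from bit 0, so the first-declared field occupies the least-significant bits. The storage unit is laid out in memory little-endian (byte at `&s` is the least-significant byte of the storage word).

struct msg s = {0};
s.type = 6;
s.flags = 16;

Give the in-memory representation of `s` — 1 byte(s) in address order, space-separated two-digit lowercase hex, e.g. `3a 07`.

86

[0+:3] type=6 & 0x7 = 0x6; word=0x06
[3+:5] flags=16 & 0x1f = 0x10; word=0x86
word = 0x86 → little-endian bytes:
  [0]=0x86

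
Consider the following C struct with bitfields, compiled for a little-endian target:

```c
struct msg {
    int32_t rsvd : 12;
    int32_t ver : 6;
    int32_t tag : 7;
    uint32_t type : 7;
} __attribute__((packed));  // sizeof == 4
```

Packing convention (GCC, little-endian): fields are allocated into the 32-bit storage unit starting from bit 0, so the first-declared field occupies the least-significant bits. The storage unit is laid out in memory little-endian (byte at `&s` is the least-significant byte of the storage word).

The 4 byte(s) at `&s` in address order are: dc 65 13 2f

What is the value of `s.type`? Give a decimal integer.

[0]=0xdc [1]=0x65 [2]=0x13 [3]=0x2f (little-endian) → word 0x2f1365dc
rsvd:12 @ bit 0 → (0x2f1365dc>>0)&0xfff = 0x5dc
ver:6 @ bit 12 → (0x2f1365dc>>12)&0x3f = 0x36
tag:7 @ bit 18 → (0x2f1365dc>>18)&0x7f = 0x44
type:7 @ bit 25 → (0x2f1365dc>>25)&0x7f = 0x17  ←

23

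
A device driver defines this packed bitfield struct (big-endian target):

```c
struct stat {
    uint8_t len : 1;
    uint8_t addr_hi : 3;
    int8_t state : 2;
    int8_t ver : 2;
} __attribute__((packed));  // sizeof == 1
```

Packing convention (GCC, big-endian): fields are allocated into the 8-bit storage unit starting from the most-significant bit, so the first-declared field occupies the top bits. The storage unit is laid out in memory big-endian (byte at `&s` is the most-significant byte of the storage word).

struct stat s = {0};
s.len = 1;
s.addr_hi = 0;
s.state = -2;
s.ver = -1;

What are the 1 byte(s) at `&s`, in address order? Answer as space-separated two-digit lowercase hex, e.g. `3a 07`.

8b

len:1 = 1 → 0x1 << 7 → word 0x80
addr_hi:3 = 0 → 0x0 << 4 → word 0x80
state:2 = -2 → 0x2 << 2 → word 0x88
ver:2 = -1 → 0x3 << 0 → word 0x8b
word = 0x8b → big-endian bytes:
  [0]=0x8b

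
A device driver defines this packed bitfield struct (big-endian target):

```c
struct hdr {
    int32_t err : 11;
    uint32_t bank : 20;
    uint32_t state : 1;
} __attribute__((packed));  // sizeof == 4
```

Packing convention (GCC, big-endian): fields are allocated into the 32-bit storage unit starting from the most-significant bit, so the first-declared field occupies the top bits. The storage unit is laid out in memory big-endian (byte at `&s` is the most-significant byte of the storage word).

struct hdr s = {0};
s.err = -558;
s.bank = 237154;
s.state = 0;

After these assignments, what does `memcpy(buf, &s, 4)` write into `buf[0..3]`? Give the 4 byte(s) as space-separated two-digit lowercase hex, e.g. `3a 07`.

err:11 = -558 → 0x5d2 << 21 → word 0xba400000
bank:20 = 237154 → 0x39e62 << 1 → word 0xba473cc4
state:1 = 0 → 0x0 << 0 → word 0xba473cc4
word = 0xba473cc4 → big-endian bytes:
  [0]=0xba  [1]=0x47  [2]=0x3c  [3]=0xc4

ba 47 3c c4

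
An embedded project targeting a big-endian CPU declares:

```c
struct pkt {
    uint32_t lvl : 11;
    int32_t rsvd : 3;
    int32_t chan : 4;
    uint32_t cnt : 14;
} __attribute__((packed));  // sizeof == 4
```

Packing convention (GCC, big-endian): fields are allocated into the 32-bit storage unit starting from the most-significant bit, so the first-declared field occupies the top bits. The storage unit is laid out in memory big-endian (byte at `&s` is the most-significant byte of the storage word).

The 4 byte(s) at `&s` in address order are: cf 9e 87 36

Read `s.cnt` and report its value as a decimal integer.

[0]=0xcf [1]=0x9e [2]=0x87 [3]=0x36 (big-endian) → word 0xcf9e8736
lvl [21+:11] = (word>>21) & 0x7ff = 1660
rsvd [18+:3] = (word>>18) & 0x7 = 7
chan [14+:4] = (word>>14) & 0xf = 10
cnt [0+:14] = (word>>0) & 0x3fff = 1846  ←

1846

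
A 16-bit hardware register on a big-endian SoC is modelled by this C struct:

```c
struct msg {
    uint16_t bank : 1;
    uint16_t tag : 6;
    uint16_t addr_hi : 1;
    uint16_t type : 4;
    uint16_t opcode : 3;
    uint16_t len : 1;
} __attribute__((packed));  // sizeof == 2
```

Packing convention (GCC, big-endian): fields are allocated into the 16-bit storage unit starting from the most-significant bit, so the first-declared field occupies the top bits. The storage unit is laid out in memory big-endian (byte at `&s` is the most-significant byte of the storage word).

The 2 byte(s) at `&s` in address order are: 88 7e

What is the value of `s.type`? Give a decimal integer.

[0]=0x88 [1]=0x7e (big-endian) → word 0x887e
bank [15+:1] = (word>>15) & 0x1 = 1
tag [9+:6] = (word>>9) & 0x3f = 4
addr_hi [8+:1] = (word>>8) & 0x1 = 0
type [4+:4] = (word>>4) & 0xf = 7  ←
opcode [1+:3] = (word>>1) & 0x7 = 7
len [0+:1] = (word>>0) & 0x1 = 0

7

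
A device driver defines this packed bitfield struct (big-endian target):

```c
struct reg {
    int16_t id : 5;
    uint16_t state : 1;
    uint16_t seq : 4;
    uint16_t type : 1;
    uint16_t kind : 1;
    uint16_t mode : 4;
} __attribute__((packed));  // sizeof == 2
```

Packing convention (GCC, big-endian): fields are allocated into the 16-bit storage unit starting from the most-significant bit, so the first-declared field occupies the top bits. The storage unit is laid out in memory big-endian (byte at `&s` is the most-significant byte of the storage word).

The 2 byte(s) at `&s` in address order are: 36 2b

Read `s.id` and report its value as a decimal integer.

[0]=0x36 [1]=0x2b (big-endian) → word 0x362b
id [11+:5] = (word>>11) & 0x1f = 6  ←
state [10+:1] = (word>>10) & 0x1 = 1
seq [6+:4] = (word>>6) & 0xf = 8
type [5+:1] = (word>>5) & 0x1 = 1
kind [4+:1] = (word>>4) & 0x1 = 0
mode [0+:4] = (word>>0) & 0xf = 11
id signed 5b, MSB=0: value = 6

6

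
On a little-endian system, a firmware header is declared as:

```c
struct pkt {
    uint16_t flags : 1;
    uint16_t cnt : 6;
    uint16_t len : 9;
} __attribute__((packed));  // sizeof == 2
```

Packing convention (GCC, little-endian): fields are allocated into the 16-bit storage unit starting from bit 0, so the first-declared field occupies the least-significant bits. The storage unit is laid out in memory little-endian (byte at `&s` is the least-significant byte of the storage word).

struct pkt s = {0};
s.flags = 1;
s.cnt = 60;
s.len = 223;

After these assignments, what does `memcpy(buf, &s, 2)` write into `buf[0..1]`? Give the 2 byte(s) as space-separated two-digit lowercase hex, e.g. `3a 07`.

f9 6f

flags:1 = 1 → 0x1 << 0 → word 0x0001
cnt:6 = 60 → 0x3c << 1 → word 0x0079
len:9 = 223 → 0xdf << 7 → word 0x6ff9
word = 0x6ff9 → little-endian bytes:
  [0]=0xf9  [1]=0x6f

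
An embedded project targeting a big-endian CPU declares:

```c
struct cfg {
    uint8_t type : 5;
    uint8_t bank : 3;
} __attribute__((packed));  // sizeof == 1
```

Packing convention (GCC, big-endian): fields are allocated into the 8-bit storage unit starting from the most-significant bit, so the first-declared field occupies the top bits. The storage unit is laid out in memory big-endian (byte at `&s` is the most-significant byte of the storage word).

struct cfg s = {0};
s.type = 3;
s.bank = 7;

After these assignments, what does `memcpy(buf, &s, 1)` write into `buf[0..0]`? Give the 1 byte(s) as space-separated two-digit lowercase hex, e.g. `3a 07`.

1f

[3+:5] type=3 & 0x1f = 0x3; word=0x18
[0+:3] bank=7 & 0x7 = 0x7; word=0x1f
word = 0x1f → big-endian bytes:
  [0]=0x1f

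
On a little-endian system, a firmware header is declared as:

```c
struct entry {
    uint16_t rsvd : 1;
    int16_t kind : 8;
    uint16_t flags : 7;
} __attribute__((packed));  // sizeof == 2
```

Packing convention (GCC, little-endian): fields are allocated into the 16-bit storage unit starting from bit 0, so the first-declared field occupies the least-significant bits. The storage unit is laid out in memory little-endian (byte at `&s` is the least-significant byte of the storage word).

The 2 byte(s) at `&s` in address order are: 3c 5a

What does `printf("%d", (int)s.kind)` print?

30

[0]=0x3c [1]=0x5a (little-endian) → word 0x5a3c
rsvd [0+:1] = (word>>0) & 0x1 = 0
kind [1+:8] = (word>>1) & 0xff = 30  ←
flags [9+:7] = (word>>9) & 0x7f = 45
kind signed 8b, MSB=0: value = 30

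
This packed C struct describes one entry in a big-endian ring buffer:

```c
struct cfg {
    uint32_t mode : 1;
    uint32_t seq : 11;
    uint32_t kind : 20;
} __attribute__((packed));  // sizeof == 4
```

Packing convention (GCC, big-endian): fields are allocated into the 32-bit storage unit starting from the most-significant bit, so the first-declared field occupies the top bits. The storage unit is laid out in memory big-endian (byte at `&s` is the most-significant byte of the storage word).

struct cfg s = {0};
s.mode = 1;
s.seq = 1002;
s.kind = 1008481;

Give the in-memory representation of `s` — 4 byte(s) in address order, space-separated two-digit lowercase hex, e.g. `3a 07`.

[31+:1] mode=1 & 0x1 = 0x1; word=0x80000000
[20+:11] seq=1002 & 0x7ff = 0x3ea; word=0xbea00000
[0+:20] kind=1008481 & 0xfffff = 0xf6361; word=0xbeaf6361
word = 0xbeaf6361 → big-endian bytes:
  [0]=0xbe  [1]=0xaf  [2]=0x63  [3]=0x61

be af 63 61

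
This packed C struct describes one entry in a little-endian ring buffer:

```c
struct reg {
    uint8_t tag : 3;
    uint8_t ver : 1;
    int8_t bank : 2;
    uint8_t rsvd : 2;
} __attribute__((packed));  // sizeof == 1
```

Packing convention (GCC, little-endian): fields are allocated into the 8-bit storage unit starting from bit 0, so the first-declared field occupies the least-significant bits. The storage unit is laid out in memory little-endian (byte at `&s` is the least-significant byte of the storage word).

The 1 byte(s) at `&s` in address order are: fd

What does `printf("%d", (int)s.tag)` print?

[0]=0xfd (little-endian) → word 0xfd
tag:3 @ bit 0 → (0xfd>>0)&0x7 = 0x5  ←
ver:1 @ bit 3 → (0xfd>>3)&0x1 = 0x1
bank:2 @ bit 4 → (0xfd>>4)&0x3 = 0x3
rsvd:2 @ bit 6 → (0xfd>>6)&0x3 = 0x3

5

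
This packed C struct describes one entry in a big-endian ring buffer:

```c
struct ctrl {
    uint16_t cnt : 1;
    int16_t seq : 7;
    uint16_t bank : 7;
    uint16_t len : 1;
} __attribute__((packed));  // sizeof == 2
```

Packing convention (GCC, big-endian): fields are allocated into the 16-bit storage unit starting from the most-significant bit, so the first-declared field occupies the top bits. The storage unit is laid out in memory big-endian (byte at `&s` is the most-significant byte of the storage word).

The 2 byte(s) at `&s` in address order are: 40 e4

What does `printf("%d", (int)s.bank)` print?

114

[0]=0x40 [1]=0xe4 (big-endian) → word 0x40e4
cnt [15+:1] = (word>>15) & 0x1 = 0
seq [8+:7] = (word>>8) & 0x7f = 64
bank [1+:7] = (word>>1) & 0x7f = 114  ←
len [0+:1] = (word>>0) & 0x1 = 0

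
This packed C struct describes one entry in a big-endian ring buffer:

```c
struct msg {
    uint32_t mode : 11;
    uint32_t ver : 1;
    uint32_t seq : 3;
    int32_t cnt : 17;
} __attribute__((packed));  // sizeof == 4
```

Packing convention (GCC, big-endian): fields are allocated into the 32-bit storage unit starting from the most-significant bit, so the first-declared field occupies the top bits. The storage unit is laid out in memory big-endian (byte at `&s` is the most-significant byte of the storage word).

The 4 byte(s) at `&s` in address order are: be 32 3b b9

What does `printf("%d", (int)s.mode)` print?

[0]=0xbe [1]=0x32 [2]=0x3b [3]=0xb9 (big-endian) → word 0xbe323bb9
mode:11 @ bit 21 → (0xbe323bb9>>21)&0x7ff = 0x5f1  ←
ver:1 @ bit 20 → (0xbe323bb9>>20)&0x1 = 0x1
seq:3 @ bit 17 → (0xbe323bb9>>17)&0x7 = 0x1
cnt:17 @ bit 0 → (0xbe323bb9>>0)&0x1ffff = 0x3bb9

1521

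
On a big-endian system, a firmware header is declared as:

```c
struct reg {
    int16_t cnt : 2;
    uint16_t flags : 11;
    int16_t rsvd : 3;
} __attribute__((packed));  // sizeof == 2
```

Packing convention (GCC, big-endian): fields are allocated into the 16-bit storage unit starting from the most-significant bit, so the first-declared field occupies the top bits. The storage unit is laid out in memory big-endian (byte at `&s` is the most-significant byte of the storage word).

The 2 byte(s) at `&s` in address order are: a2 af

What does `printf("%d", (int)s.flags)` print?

[0]=0xa2 [1]=0xaf (big-endian) → word 0xa2af
cnt:2 @ bit 14 → (0xa2af>>14)&0x3 = 0x2
flags:11 @ bit 3 → (0xa2af>>3)&0x7ff = 0x455  ←
rsvd:3 @ bit 0 → (0xa2af>>0)&0x7 = 0x7

1109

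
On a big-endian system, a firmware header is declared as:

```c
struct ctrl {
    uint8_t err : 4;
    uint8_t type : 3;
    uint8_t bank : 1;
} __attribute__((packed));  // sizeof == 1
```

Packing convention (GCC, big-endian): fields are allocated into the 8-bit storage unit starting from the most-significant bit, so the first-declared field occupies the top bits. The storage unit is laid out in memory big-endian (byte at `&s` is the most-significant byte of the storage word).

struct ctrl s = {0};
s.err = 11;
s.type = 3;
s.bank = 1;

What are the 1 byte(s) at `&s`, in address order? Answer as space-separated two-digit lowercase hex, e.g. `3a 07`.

[4+:4] err=11 & 0xf = 0xb; word=0xb0
[1+:3] type=3 & 0x7 = 0x3; word=0xb6
[0+:1] bank=1 & 0x1 = 0x1; word=0xb7
word = 0xb7 → big-endian bytes:
  [0]=0xb7

b7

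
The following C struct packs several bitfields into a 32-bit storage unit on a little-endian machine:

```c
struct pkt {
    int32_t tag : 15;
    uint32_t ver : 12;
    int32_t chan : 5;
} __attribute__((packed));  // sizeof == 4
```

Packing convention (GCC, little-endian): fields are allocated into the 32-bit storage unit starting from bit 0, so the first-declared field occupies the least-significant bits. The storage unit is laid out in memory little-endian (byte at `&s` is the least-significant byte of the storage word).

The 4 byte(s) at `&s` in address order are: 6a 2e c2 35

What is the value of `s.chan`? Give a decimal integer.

[0]=0x6a [1]=0x2e [2]=0xc2 [3]=0x35 (little-endian) → word 0x35c22e6a
tag:15 @ bit 0 → (0x35c22e6a>>0)&0x7fff = 0x2e6a
ver:12 @ bit 15 → (0x35c22e6a>>15)&0xfff = 0xb84
chan:5 @ bit 27 → (0x35c22e6a>>27)&0x1f = 0x6  ←
chan signed 5b, MSB=0: value = 6

6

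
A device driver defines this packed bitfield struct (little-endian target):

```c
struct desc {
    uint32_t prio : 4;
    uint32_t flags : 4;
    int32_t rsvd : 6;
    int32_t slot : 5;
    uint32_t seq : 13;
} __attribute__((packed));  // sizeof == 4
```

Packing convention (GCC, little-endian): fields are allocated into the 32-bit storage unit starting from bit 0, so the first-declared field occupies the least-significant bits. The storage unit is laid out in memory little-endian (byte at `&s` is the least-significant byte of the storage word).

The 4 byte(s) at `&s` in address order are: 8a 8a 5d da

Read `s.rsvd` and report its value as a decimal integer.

10

[0]=0x8a [1]=0x8a [2]=0x5d [3]=0xda (little-endian) → word 0xda5d8a8a
prio [0+:4] = (word>>0) & 0xf = 10
flags [4+:4] = (word>>4) & 0xf = 8
rsvd [8+:6] = (word>>8) & 0x3f = 10  ←
slot [14+:5] = (word>>14) & 0x1f = 22
seq [19+:13] = (word>>19) & 0x1fff = 6987
rsvd signed 6b, MSB=0: value = 10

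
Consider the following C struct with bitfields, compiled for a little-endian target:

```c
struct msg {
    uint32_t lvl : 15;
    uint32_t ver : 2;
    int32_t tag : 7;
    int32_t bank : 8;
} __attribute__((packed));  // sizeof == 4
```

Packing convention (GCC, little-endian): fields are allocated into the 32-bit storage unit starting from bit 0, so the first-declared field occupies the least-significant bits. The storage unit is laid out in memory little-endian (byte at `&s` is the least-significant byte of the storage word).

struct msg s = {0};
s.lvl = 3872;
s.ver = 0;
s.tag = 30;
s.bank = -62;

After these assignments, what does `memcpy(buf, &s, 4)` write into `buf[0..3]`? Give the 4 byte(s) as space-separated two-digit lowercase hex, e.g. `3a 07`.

20 0f 3c c2

lvl:15 = 3872 → 0xf20 << 0 → word 0x00000f20
ver:2 = 0 → 0x0 << 15 → word 0x00000f20
tag:7 = 30 → 0x1e << 17 → word 0x003c0f20
bank:8 = -62 → 0xc2 << 24 → word 0xc23c0f20
word = 0xc23c0f20 → little-endian bytes:
  [0]=0x20  [1]=0x0f  [2]=0x3c  [3]=0xc2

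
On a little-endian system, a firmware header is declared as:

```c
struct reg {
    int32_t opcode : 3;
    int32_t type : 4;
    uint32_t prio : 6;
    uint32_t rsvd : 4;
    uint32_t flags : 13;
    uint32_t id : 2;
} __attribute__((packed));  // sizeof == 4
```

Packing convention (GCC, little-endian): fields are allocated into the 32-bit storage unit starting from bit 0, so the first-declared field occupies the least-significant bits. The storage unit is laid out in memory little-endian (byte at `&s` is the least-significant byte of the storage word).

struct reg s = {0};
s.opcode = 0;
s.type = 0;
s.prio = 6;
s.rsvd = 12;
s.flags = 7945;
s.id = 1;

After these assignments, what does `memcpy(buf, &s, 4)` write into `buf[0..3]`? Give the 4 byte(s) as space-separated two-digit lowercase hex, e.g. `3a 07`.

opcode:3 = 0 → 0x0 << 0 → word 0x00000000
type:4 = 0 → 0x0 << 3 → word 0x00000000
prio:6 = 6 → 0x6 << 7 → word 0x00000300
rsvd:4 = 12 → 0xc << 13 → word 0x00018300
flags:13 = 7945 → 0x1f09 << 17 → word 0x3e138300
id:2 = 1 → 0x1 << 30 → word 0x7e138300
word = 0x7e138300 → little-endian bytes:
  [0]=0x00  [1]=0x83  [2]=0x13  [3]=0x7e

00 83 13 7e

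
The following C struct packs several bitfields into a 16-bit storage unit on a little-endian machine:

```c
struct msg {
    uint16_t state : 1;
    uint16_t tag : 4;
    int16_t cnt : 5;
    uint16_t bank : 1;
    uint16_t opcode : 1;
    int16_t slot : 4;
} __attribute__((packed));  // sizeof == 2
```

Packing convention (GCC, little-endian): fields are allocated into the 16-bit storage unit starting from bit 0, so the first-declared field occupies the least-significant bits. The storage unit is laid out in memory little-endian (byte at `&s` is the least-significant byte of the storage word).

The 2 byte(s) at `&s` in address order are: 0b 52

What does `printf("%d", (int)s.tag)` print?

5

[0]=0x0b [1]=0x52 (little-endian) → word 0x520b
state:1 @ bit 0 → (0x520b>>0)&0x1 = 0x1
tag:4 @ bit 1 → (0x520b>>1)&0xf = 0x5  ←
cnt:5 @ bit 5 → (0x520b>>5)&0x1f = 0x10
bank:1 @ bit 10 → (0x520b>>10)&0x1 = 0x0
opcode:1 @ bit 11 → (0x520b>>11)&0x1 = 0x0
slot:4 @ bit 12 → (0x520b>>12)&0xf = 0x5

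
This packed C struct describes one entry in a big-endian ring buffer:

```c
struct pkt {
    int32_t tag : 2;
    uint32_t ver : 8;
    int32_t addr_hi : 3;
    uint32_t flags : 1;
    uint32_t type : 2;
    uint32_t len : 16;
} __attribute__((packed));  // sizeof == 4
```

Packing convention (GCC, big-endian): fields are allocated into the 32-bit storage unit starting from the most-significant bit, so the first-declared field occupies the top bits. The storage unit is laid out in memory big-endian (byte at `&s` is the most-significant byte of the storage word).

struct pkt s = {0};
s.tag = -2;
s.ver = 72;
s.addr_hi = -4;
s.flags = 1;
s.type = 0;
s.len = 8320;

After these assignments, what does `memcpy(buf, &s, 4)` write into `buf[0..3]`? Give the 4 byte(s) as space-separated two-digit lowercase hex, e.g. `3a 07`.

[30+:2] tag=-2 & 0x3 = 0x2; word=0x80000000
[22+:8] ver=72 & 0xff = 0x48; word=0x92000000
[19+:3] addr_hi=-4 & 0x7 = 0x4; word=0x92200000
[18+:1] flags=1 & 0x1 = 0x1; word=0x92240000
[16+:2] type=0 & 0x3 = 0x0; word=0x92240000
[0+:16] len=8320 & 0xffff = 0x2080; word=0x92242080
word = 0x92242080 → big-endian bytes:
  [0]=0x92  [1]=0x24  [2]=0x20  [3]=0x80

92 24 20 80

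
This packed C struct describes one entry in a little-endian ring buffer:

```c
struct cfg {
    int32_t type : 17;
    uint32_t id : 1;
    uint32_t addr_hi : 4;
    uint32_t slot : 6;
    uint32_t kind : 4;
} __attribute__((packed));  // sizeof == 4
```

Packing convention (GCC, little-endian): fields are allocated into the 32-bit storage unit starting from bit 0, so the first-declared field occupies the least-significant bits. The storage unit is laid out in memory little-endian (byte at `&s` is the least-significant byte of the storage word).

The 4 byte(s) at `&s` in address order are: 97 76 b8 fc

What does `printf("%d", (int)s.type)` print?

[0]=0x97 [1]=0x76 [2]=0xb8 [3]=0xfc (little-endian) → word 0xfcb87697
type:17 @ bit 0 → (0xfcb87697>>0)&0x1ffff = 0x7697  ←
id:1 @ bit 17 → (0xfcb87697>>17)&0x1 = 0x0
addr_hi:4 @ bit 18 → (0xfcb87697>>18)&0xf = 0xe
slot:6 @ bit 22 → (0xfcb87697>>22)&0x3f = 0x32
kind:4 @ bit 28 → (0xfcb87697>>28)&0xf = 0xf
type signed 17b, MSB=0: value = 30359

30359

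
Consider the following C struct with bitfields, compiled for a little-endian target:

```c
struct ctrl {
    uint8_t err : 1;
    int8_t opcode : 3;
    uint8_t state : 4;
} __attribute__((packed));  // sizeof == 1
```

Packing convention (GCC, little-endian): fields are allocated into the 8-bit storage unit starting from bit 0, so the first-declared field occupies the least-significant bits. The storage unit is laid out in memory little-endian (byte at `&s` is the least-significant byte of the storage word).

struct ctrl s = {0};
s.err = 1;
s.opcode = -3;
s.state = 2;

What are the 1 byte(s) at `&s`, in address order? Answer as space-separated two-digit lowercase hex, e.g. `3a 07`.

[0+:1] err=1 & 0x1 = 0x1; word=0x01
[1+:3] opcode=-3 & 0x7 = 0x5; word=0x0b
[4+:4] state=2 & 0xf = 0x2; word=0x2b
word = 0x2b → little-endian bytes:
  [0]=0x2b

2b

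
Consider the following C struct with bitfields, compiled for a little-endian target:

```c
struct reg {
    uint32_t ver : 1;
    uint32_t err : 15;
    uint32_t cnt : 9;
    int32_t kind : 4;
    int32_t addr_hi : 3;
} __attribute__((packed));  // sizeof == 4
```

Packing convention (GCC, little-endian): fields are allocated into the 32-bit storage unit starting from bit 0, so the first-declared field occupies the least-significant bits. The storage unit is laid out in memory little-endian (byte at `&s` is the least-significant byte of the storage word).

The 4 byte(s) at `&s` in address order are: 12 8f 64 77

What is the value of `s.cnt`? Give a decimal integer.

[0]=0x12 [1]=0x8f [2]=0x64 [3]=0x77 (little-endian) → word 0x77648f12
ver [0+:1] = (word>>0) & 0x1 = 0
err [1+:15] = (word>>1) & 0x7fff = 18313
cnt [16+:9] = (word>>16) & 0x1ff = 356  ←
kind [25+:4] = (word>>25) & 0xf = 11
addr_hi [29+:3] = (word>>29) & 0x7 = 3

356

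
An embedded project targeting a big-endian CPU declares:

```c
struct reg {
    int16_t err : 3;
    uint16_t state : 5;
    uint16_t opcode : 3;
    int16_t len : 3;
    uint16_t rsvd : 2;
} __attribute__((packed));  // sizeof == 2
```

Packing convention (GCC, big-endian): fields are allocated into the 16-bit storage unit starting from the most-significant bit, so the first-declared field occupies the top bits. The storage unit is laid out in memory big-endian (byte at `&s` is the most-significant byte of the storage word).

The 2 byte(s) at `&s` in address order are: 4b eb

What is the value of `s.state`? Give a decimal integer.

[0]=0x4b [1]=0xeb (big-endian) → word 0x4beb
err [13+:3] = (word>>13) & 0x7 = 2
state [8+:5] = (word>>8) & 0x1f = 11  ←
opcode [5+:3] = (word>>5) & 0x7 = 7
len [2+:3] = (word>>2) & 0x7 = 2
rsvd [0+:2] = (word>>0) & 0x3 = 3

11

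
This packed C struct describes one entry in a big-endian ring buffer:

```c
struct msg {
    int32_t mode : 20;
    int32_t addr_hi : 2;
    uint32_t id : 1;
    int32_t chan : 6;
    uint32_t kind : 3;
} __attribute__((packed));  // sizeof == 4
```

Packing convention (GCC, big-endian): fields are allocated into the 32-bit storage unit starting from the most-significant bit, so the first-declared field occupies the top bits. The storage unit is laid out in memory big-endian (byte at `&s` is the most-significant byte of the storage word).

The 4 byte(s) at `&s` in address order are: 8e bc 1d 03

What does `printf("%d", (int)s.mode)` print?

-463935

[0]=0x8e [1]=0xbc [2]=0x1d [3]=0x03 (big-endian) → word 0x8ebc1d03
mode:20 @ bit 12 → (0x8ebc1d03>>12)&0xfffff = 0x8ebc1  ←
addr_hi:2 @ bit 10 → (0x8ebc1d03>>10)&0x3 = 0x3
id:1 @ bit 9 → (0x8ebc1d03>>9)&0x1 = 0x0
chan:6 @ bit 3 → (0x8ebc1d03>>3)&0x3f = 0x20
kind:3 @ bit 0 → (0x8ebc1d03>>0)&0x7 = 0x3
mode signed 20b, MSB=1: 584641 - 1048576 = -463935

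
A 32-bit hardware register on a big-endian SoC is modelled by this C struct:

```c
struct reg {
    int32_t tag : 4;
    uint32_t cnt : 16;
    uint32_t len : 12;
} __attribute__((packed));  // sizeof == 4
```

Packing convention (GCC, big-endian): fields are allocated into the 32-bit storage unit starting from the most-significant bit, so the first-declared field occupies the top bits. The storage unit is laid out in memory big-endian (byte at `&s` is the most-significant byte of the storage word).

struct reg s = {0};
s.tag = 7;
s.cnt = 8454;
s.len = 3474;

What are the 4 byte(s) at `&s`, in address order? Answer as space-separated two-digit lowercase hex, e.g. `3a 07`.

72 10 6d 92

[28+:4] tag=7 & 0xf = 0x7; word=0x70000000
[12+:16] cnt=8454 & 0xffff = 0x2106; word=0x72106000
[0+:12] len=3474 & 0xfff = 0xd92; word=0x72106d92
word = 0x72106d92 → big-endian bytes:
  [0]=0x72  [1]=0x10  [2]=0x6d  [3]=0x92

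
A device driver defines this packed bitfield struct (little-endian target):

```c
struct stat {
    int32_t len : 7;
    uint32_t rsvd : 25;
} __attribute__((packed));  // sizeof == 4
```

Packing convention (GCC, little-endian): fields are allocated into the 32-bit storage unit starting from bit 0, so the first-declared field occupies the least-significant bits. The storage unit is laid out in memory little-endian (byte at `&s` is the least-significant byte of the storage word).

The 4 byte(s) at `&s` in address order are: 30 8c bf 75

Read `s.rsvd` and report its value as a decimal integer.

15433496

[0]=0x30 [1]=0x8c [2]=0xbf [3]=0x75 (little-endian) → word 0x75bf8c30
len:7 @ bit 0 → (0x75bf8c30>>0)&0x7f = 0x30
rsvd:25 @ bit 7 → (0x75bf8c30>>7)&0x1ffffff = 0xeb7f18  ←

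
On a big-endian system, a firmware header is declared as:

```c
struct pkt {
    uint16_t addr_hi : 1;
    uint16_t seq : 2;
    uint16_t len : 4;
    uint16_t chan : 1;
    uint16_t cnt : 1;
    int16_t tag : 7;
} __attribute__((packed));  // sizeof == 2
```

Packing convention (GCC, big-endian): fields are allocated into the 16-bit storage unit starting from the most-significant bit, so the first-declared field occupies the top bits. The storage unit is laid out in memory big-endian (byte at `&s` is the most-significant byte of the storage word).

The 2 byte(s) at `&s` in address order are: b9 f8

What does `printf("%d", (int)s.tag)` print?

-8

[0]=0xb9 [1]=0xf8 (big-endian) → word 0xb9f8
addr_hi:1 @ bit 15 → (0xb9f8>>15)&0x1 = 0x1
seq:2 @ bit 13 → (0xb9f8>>13)&0x3 = 0x1
len:4 @ bit 9 → (0xb9f8>>9)&0xf = 0xc
chan:1 @ bit 8 → (0xb9f8>>8)&0x1 = 0x1
cnt:1 @ bit 7 → (0xb9f8>>7)&0x1 = 0x1
tag:7 @ bit 0 → (0xb9f8>>0)&0x7f = 0x78  ←
tag signed 7b, MSB=1: 120 - 128 = -8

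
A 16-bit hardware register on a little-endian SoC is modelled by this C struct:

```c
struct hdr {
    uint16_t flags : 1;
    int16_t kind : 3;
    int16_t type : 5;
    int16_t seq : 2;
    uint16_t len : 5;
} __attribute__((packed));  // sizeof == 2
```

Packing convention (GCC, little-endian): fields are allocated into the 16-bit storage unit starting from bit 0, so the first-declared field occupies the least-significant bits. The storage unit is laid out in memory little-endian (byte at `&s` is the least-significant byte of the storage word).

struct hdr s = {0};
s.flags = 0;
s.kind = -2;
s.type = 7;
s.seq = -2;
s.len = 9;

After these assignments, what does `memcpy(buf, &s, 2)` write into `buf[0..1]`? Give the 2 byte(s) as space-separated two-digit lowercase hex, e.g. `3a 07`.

7c 4c

flags:1 = 0 → 0x0 << 0 → word 0x0000
kind:3 = -2 → 0x6 << 1 → word 0x000c
type:5 = 7 → 0x7 << 4 → word 0x007c
seq:2 = -2 → 0x2 << 9 → word 0x047c
len:5 = 9 → 0x9 << 11 → word 0x4c7c
word = 0x4c7c → little-endian bytes:
  [0]=0x7c  [1]=0x4c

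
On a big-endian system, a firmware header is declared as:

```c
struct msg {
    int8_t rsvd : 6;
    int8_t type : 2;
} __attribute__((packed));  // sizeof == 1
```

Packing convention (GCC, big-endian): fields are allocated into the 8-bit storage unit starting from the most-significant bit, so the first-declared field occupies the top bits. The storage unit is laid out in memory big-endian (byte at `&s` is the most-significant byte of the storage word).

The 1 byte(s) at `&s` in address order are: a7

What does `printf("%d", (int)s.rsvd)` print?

[0]=0xa7 (big-endian) → word 0xa7
rsvd:6 @ bit 2 → (0xa7>>2)&0x3f = 0x29  ←
type:2 @ bit 0 → (0xa7>>0)&0x3 = 0x3
rsvd signed 6b, MSB=1: 41 - 64 = -23

-23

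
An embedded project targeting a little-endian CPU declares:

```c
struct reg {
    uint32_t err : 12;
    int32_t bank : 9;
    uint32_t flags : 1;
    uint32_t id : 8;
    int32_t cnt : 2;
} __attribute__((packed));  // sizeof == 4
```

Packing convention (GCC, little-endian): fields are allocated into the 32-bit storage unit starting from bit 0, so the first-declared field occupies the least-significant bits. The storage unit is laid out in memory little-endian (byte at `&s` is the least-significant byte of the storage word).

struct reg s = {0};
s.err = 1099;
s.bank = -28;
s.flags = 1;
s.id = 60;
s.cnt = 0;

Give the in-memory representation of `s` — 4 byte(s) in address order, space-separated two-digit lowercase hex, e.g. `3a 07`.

err (12b) val=1099 bits=0x44b at bit 0: 0x0000044b
bank (9b) val=-28 bits=0x1e4 at bit 12: 0x001e444b
flags (1b) val=1 bits=0x1 at bit 21: 0x003e444b
id (8b) val=60 bits=0x3c at bit 22: 0x0f3e444b
cnt (2b) val=0 bits=0x0 at bit 30: 0x0f3e444b
word = 0x0f3e444b → little-endian bytes:
  [0]=0x4b  [1]=0x44  [2]=0x3e  [3]=0x0f

4b 44 3e 0f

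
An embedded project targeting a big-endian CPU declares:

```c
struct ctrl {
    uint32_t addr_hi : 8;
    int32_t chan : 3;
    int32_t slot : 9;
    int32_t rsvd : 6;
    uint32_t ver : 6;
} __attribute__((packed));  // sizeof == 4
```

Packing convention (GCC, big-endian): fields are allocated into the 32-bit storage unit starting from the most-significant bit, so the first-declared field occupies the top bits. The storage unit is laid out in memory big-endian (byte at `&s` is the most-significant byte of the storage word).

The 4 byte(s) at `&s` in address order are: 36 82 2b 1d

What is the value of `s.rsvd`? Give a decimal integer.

[0]=0x36 [1]=0x82 [2]=0x2b [3]=0x1d (big-endian) → word 0x36822b1d
addr_hi:8 @ bit 24 → (0x36822b1d>>24)&0xff = 0x36
chan:3 @ bit 21 → (0x36822b1d>>21)&0x7 = 0x4
slot:9 @ bit 12 → (0x36822b1d>>12)&0x1ff = 0x22
rsvd:6 @ bit 6 → (0x36822b1d>>6)&0x3f = 0x2c  ←
ver:6 @ bit 0 → (0x36822b1d>>0)&0x3f = 0x1d
rsvd signed 6b, MSB=1: 44 - 64 = -20

-20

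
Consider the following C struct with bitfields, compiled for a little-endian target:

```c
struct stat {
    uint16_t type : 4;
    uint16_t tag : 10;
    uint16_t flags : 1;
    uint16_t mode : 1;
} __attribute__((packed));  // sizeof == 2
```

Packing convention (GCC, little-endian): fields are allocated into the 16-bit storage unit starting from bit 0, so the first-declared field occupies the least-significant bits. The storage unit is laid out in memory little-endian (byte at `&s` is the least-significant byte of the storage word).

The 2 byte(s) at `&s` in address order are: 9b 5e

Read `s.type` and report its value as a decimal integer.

11

[0]=0x9b [1]=0x5e (little-endian) → word 0x5e9b
type:4 @ bit 0 → (0x5e9b>>0)&0xf = 0xb  ←
tag:10 @ bit 4 → (0x5e9b>>4)&0x3ff = 0x1e9
flags:1 @ bit 14 → (0x5e9b>>14)&0x1 = 0x1
mode:1 @ bit 15 → (0x5e9b>>15)&0x1 = 0x0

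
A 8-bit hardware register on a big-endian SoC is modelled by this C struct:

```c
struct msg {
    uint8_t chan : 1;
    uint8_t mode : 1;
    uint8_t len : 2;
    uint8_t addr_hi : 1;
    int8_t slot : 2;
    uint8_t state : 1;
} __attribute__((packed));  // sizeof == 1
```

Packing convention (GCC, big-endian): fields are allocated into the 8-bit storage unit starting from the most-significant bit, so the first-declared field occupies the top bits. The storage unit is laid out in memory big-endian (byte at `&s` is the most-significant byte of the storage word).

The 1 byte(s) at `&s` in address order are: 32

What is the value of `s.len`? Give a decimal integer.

[0]=0x32 (big-endian) → word 0x32
chan:1 @ bit 7 → (0x32>>7)&0x1 = 0x0
mode:1 @ bit 6 → (0x32>>6)&0x1 = 0x0
len:2 @ bit 4 → (0x32>>4)&0x3 = 0x3  ←
addr_hi:1 @ bit 3 → (0x32>>3)&0x1 = 0x0
slot:2 @ bit 1 → (0x32>>1)&0x3 = 0x1
state:1 @ bit 0 → (0x32>>0)&0x1 = 0x0

3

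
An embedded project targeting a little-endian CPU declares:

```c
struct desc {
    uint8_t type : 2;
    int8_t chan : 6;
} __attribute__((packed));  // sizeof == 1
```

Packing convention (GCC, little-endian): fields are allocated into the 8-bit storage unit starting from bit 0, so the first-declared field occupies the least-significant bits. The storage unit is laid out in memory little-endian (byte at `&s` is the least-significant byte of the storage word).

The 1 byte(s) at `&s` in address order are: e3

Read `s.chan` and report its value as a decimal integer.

-8

[0]=0xe3 (little-endian) → word 0xe3
type:2 @ bit 0 → (0xe3>>0)&0x3 = 0x3
chan:6 @ bit 2 → (0xe3>>2)&0x3f = 0x38  ←
chan signed 6b, MSB=1: 56 - 64 = -8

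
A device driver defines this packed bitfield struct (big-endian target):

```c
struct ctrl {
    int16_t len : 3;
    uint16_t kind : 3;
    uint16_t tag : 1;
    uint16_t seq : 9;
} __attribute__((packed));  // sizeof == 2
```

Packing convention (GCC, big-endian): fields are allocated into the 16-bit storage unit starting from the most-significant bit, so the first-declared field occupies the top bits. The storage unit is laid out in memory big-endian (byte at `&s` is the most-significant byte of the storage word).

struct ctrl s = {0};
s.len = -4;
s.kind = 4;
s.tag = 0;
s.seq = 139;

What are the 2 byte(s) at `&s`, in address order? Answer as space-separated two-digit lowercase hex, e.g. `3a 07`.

len:3 = -4 → 0x4 << 13 → word 0x8000
kind:3 = 4 → 0x4 << 10 → word 0x9000
tag:1 = 0 → 0x0 << 9 → word 0x9000
seq:9 = 139 → 0x8b << 0 → word 0x908b
word = 0x908b → big-endian bytes:
  [0]=0x90  [1]=0x8b

90 8b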